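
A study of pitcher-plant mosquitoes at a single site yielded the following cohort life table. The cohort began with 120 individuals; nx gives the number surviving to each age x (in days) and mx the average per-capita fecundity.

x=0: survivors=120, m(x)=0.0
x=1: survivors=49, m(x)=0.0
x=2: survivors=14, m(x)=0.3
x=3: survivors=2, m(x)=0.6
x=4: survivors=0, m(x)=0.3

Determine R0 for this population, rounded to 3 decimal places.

0.045

lx = nx/n0 = nx/120: 1, 0.40833…, 0.11667…, 0.01667…, 0
lx·mx by age: 0, 0, 0.035…, 0.01…, 0
R0 = Σ lx·mx = 0.045… → 0.045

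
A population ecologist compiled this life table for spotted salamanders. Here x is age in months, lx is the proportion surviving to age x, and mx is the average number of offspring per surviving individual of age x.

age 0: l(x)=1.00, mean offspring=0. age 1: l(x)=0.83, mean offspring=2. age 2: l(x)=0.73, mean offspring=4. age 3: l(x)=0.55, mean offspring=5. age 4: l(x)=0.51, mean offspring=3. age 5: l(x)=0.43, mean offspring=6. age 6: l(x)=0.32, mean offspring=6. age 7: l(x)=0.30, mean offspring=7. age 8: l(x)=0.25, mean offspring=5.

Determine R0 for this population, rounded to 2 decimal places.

lx·mx by age: 0, 1.66, 2.92, 2.75, 1.53, 2.58, 1.92, 2.1, 1.25
R0 = Σ lx·mx = 16.71 → 16.71

16.71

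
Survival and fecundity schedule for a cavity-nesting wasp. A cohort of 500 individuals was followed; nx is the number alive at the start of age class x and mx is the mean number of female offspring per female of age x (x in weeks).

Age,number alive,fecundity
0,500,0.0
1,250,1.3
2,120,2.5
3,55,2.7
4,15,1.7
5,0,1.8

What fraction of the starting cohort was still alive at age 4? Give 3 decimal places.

l_4 = n_4/n_0 = 15/500 = 0.03 → 0.030

0.030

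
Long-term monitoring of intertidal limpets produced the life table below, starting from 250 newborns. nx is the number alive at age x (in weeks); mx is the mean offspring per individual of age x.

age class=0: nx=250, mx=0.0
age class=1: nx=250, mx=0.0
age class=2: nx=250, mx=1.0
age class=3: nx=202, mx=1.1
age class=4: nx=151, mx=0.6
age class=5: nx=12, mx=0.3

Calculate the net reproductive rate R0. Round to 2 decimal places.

lx = nx/n0 = nx/250: 1, 1, 1, 0.808, 0.604, 0.048
lx·mx by age: 0, 0, 1, 0.8888, 0.3624, 0.0144
R0 = Σ lx·mx = 2.2656 → 2.27

2.27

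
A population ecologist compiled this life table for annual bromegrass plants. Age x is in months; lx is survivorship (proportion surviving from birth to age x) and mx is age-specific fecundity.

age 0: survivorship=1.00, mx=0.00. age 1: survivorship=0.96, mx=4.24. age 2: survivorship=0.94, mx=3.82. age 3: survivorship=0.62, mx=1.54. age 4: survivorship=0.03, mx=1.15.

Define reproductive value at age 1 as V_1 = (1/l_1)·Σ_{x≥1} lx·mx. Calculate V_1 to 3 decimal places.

lx·mx for x ≥ 1: 4.0704, 3.5908, 0.9548, 0.0345 → sum = 8.6505
V_1 = 8.6505 / l_1 = 8.6505 / 0.96 = 9.010938… → 9.011

9.011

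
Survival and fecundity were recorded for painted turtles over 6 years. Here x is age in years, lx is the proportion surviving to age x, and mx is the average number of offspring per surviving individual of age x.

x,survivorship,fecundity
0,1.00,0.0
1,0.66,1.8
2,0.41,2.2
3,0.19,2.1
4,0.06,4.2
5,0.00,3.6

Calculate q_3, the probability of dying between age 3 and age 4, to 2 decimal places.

q_3 = (l_3 − l_4) / l_3 = (0.19 − 0.06) / 0.19
     = 0.13 / 0.19 = 0.684211… → 0.68

0.68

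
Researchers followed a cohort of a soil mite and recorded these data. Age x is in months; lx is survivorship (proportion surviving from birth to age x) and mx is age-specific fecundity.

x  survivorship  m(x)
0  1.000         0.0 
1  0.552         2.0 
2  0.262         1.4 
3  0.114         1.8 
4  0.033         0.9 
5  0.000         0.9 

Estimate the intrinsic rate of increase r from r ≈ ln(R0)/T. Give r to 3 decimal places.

R0 = Σ lx·mx = 0 + 1.104 + 0.3668 + 0.2052 + 0.0297 + 0 = 1.7057
Σ x·lx·mx = 2.572; T = 2.572/1.7057 = 1.50789…
r ≈ ln(R0)/T = ln(1.7057)/1.50789… = 0.35412… → 0.354

0.354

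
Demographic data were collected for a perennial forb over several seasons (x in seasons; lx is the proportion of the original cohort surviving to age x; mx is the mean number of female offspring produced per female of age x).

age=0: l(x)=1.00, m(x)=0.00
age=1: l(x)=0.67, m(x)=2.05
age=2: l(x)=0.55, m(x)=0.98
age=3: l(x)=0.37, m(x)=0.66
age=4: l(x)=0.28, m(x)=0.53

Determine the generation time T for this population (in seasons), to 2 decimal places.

1.64

lx·mx: 0, 1.3735, 0.539, 0.2442, 0.1484 → R0 = 2.3051
x·lx·mx: 0, 1.3735, 1.078, 0.7326, 0.5936 → Σ = 3.7777
T = 3.7777 / 2.3051 = 1.638844… → 1.64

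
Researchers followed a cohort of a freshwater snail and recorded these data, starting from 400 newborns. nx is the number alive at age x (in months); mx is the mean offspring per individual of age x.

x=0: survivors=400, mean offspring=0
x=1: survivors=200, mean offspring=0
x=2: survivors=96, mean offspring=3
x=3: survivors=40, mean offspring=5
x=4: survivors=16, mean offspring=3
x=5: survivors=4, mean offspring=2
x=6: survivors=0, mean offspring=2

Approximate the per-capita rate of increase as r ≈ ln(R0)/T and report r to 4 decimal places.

lx = nx/n0 = nx/400: 1, 0.5, 0.24, 0.1, 0.04, 0.01, 0
R0 = Σ lx·mx = 0 + 0 + 0.72 + 0.5 + 0.12 + 0.02 + 0 = 1.36
Σ x·lx·mx = 3.52; T = 3.52/1.36 = 2.58824…
r ≈ ln(R0)/T = ln(1.36)/2.58824… = 0.118801… → 0.1188

0.1188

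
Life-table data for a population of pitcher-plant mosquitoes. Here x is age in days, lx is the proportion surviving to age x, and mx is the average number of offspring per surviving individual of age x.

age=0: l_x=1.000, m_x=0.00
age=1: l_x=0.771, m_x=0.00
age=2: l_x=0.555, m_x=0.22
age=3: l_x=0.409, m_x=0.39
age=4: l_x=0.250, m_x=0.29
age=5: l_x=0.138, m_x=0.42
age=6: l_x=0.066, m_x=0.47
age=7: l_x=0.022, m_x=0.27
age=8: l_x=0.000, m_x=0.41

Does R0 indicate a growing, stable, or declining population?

declining

R0 = Σ lx·mx = 0 + 0 + 0.1221 + 0.15951 + 0.0725 + 0.05796 + 0.03102 + 0.00594 + 0 = 0.44903
R0 < 1, so the population is declining.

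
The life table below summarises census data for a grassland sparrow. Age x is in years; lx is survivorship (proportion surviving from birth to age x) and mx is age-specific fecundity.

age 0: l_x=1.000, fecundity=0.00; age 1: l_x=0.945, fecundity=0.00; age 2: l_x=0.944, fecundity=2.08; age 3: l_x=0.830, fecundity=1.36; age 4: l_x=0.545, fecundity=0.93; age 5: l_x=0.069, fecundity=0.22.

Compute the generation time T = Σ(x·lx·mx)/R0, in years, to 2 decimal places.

lx·mx: 0, 0, 1.96352, 1.1288, 0.50685, 0.01518 → R0 = 3.61435
x·lx·mx: 0, 0, 3.92704, 3.3864, 2.0274, 0.0759 → Σ = 9.41674
T = 9.41674 / 3.61435 = 2.605376… → 2.61

2.61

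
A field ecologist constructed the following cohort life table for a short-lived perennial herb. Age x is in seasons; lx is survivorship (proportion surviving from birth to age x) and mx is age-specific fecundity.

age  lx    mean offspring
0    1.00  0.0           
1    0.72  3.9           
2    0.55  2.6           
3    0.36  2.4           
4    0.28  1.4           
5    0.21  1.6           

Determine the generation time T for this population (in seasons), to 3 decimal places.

1.974

lx·mx: 0, 2.808, 1.43, 0.864, 0.392, 0.336 → R0 = 5.83
x·lx·mx: 0, 2.808, 2.86, 2.592, 1.568, 1.68 → Σ = 11.508
T = 11.508 / 5.83 = 1.973928… → 1.974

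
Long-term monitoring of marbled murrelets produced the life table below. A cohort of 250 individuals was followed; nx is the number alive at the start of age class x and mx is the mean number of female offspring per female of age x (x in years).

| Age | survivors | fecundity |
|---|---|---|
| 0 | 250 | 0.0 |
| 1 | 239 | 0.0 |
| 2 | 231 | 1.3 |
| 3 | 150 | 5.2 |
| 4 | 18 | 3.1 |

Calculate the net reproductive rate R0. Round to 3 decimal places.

lx = nx/n0 = nx/250: 1, 0.956, 0.924, 0.6, 0.072
lx·mx by age: 0, 0, 1.2012, 3.12, 0.2232
R0 = Σ lx·mx = 4.5444 → 4.544

4.544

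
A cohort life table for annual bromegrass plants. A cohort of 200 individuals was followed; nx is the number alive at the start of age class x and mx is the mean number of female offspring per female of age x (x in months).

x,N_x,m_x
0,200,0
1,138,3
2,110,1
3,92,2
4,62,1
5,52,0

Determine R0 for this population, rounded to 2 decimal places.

lx = nx/n0 = nx/200: 1, 0.69, 0.55, 0.46, 0.31, 0.26
lx·mx by age: 0, 2.07, 0.55, 0.92, 0.31, 0
R0 = Σ lx·mx = 3.85 → 3.85

3.85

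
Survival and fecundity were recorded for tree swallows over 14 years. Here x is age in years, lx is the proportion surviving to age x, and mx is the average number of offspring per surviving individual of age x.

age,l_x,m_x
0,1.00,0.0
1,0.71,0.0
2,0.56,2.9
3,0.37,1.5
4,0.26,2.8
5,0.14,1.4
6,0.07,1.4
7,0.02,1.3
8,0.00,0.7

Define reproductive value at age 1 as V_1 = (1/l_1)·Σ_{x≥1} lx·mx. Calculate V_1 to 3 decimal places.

4.545

lx·mx for x ≥ 1: 0, 1.624, 0.555, 0.728, 0.196, 0.098, 0.026, 0 → sum = 3.227
V_1 = 3.227 / l_1 = 3.227 / 0.71 = 4.54507… → 4.545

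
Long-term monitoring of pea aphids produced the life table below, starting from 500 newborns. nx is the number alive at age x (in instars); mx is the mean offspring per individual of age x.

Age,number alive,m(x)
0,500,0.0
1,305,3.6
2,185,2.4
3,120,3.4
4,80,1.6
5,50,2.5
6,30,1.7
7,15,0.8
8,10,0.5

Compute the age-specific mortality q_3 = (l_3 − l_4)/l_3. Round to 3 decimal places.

0.333

lx = nx/n0 = nx/500: 1, 0.61, 0.37, 0.24, 0.16, 0.1, 0.06, 0.03, 0.02
q_3 = (l_3 − l_4) / l_3 = (0.24 − 0.16) / 0.24
     = 0.08 / 0.24 = 0.333333… → 0.333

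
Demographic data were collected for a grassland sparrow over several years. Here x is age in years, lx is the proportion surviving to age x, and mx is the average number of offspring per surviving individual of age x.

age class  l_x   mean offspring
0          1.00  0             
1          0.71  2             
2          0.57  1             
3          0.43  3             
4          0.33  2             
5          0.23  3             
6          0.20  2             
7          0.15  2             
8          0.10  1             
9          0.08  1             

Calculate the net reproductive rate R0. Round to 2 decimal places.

lx·mx by age: 0, 1.42, 0.57, 1.29, 0.66, 0.69, 0.4, 0.3, 0.1, 0.08
R0 = Σ lx·mx = 5.51 → 5.51

5.51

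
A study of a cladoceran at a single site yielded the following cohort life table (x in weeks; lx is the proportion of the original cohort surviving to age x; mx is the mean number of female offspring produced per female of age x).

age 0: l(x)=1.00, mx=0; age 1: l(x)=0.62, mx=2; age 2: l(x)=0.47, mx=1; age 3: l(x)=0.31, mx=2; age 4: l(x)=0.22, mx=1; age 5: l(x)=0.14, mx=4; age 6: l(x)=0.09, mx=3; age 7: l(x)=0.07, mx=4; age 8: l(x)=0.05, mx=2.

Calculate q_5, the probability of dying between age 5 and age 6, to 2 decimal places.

0.36

q_5 = (l_5 − l_6) / l_5 = (0.14 − 0.09) / 0.14
     = 0.05 / 0.14 = 0.357143… → 0.36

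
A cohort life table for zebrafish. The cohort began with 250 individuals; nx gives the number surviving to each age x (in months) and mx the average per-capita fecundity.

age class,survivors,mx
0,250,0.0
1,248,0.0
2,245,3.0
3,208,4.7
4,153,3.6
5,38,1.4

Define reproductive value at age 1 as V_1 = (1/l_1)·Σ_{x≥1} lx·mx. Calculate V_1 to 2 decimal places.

lx = nx/n0 = nx/250: 1, 0.992, 0.98, 0.832, 0.612, 0.152
lx·mx for x ≥ 1: 0, 2.94, 3.9104, 2.2032, 0.2128 → sum = 9.2664
V_1 = 9.2664 / l_1 = 9.2664 / 0.992 = 9.341129… → 9.34

9.34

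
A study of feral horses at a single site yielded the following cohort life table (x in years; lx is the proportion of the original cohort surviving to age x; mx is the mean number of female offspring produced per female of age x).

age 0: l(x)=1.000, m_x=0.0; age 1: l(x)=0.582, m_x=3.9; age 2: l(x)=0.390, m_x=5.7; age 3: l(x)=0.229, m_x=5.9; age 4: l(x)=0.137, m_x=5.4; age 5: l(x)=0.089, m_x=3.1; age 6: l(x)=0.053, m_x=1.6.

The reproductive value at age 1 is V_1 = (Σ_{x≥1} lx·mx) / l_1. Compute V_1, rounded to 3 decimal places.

11.932

lx·mx for x ≥ 1: 2.2698, 2.223, 1.3511, 0.7398, 0.2759, 0.0848 → sum = 6.9444
V_1 = 6.9444 / l_1 = 6.9444 / 0.582 = 11.931959… → 11.932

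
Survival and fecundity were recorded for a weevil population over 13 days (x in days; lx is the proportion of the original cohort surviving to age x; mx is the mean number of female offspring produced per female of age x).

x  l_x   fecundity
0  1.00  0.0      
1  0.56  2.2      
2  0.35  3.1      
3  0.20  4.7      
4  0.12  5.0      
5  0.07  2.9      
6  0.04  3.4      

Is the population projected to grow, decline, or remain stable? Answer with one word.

R0 = Σ lx·mx = 0 + 1.232 + 1.085 + 0.94 + 0.6 + 0.203 + 0.136 = 4.196
R0 > 1, so the population is growing.

growing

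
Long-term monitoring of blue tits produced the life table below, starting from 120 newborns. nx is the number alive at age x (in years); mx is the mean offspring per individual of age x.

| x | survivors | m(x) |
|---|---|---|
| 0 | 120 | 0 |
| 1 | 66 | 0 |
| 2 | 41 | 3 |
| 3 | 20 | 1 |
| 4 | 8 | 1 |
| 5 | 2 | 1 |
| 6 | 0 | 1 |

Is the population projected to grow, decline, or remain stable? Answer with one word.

growing

lx = nx/n0 = nx/120: 1, 0.55, 0.34167…, 0.16667…, 0.06667…, 0.01667…, 0
R0 = Σ lx·mx = 0 + 0 + 1.025… + 0.166667… + 0.066667… + 0.016667… + 0 = 1.275…
R0 > 1, so the population is growing.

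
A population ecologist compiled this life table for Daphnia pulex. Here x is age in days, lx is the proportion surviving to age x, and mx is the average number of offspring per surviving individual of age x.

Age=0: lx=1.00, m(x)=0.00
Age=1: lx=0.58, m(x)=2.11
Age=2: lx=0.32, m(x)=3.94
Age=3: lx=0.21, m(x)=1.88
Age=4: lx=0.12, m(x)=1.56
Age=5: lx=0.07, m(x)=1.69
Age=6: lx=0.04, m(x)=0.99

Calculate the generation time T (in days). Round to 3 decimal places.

2.018

lx·mx: 0, 1.2238, 1.2608, 0.3948, 0.1872, 0.1183, 0.0396 → R0 = 3.2245
x·lx·mx: 0, 1.2238, 2.5216, 1.1844, 0.7488, 0.5915, 0.2376 → Σ = 6.5077
T = 6.5077 / 3.2245 = 2.018204… → 2.018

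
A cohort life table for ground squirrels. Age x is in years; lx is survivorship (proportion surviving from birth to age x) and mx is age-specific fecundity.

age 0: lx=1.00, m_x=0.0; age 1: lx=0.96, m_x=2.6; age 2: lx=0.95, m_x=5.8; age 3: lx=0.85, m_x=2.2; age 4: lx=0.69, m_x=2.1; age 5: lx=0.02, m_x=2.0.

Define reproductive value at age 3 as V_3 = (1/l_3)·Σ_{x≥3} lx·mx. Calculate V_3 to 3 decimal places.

3.952

lx·mx for x ≥ 3: 1.87, 1.449, 0.04 → sum = 3.359
V_3 = 3.359 / l_3 = 3.359 / 0.85 = 3.951765… → 3.952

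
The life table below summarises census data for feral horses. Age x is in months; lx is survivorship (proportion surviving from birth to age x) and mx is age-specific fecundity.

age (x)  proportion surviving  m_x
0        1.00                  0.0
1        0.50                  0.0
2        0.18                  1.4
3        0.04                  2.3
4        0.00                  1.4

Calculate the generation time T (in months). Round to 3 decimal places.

2.267

lx·mx: 0, 0, 0.252, 0.092, 0 → R0 = 0.344
x·lx·mx: 0, 0, 0.504, 0.276, 0 → Σ = 0.78
T = 0.78 / 0.344 = 2.267442… → 2.267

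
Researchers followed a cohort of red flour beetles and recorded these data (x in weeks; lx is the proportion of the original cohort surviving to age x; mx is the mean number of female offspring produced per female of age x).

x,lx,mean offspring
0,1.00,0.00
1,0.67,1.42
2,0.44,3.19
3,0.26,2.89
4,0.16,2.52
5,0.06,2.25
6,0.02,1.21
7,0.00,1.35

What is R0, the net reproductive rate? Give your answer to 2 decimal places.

3.67

lx·mx by age: 0, 0.9514, 1.4036, 0.7514, 0.4032, 0.135, 0.0242, 0
R0 = Σ lx·mx = 3.6688 → 3.67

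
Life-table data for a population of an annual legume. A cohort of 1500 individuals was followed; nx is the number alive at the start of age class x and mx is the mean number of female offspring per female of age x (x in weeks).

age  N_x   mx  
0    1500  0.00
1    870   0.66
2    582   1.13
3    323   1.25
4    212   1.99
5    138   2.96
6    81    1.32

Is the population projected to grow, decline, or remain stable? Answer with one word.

growing

lx = nx/n0 = nx/1500: 1, 0.58, 0.388, 0.21533…, 0.14133…, 0.092, 0.054
R0 = Σ lx·mx = 0 + 0.3828 + 0.43844 + 0.269167… + 0.281253… + 0.27232 + 0.07128 = 1.71526…
R0 > 1, so the population is growing.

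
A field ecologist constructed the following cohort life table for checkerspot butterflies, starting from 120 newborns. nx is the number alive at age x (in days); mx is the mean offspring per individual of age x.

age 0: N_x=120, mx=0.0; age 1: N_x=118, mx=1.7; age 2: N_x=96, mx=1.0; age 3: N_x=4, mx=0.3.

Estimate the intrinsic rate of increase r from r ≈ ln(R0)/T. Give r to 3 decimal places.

lx = nx/n0 = nx/120: 1, 0.98333…, 0.8, 0.03333…
R0 = Σ lx·mx = 0 + 1.67167… + 0.8 + 0.01… = 2.481667…
Σ x·lx·mx = 3.301667…; T = 3.301667…/2.481667… = 1.33042…
r ≈ ln(R0)/T = ln(2.481667…)/1.33042… = 0.68319… → 0.683

0.683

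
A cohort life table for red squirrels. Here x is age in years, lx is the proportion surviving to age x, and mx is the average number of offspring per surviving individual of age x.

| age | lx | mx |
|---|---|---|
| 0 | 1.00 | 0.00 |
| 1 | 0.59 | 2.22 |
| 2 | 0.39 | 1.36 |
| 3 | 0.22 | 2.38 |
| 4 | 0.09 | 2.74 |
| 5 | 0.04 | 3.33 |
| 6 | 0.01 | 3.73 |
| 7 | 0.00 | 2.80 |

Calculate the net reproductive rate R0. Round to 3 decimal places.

lx·mx by age: 0, 1.3098, 0.5304, 0.5236, 0.2466, 0.1332, 0.0373, 0
R0 = Σ lx·mx = 2.7809 → 2.781

2.781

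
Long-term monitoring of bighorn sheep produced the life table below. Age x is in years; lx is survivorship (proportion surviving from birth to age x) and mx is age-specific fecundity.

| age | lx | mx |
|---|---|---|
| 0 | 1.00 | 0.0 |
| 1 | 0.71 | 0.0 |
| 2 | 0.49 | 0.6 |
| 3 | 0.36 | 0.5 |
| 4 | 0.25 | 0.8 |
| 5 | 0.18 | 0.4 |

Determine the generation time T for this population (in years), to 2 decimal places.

lx·mx: 0, 0, 0.294, 0.18, 0.2, 0.072 → R0 = 0.746
x·lx·mx: 0, 0, 0.588, 0.54, 0.8, 0.36 → Σ = 2.288
T = 2.288 / 0.746 = 3.067024… → 3.07

3.07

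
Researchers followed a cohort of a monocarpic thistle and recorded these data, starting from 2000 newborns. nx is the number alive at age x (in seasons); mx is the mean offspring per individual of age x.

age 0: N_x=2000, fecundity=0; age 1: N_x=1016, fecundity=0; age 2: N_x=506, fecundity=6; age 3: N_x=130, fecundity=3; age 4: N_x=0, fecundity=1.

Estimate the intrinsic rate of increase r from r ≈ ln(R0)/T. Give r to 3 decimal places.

0.255

lx = nx/n0 = nx/2000: 1, 0.508, 0.253, 0.065, 0
R0 = Σ lx·mx = 0 + 0 + 1.518 + 0.195 + 0 = 1.713
Σ x·lx·mx = 3.621; T = 3.621/1.713 = 2.11384…
r ≈ ln(R0)/T = ln(1.713)/2.11384… = 0.25463… → 0.255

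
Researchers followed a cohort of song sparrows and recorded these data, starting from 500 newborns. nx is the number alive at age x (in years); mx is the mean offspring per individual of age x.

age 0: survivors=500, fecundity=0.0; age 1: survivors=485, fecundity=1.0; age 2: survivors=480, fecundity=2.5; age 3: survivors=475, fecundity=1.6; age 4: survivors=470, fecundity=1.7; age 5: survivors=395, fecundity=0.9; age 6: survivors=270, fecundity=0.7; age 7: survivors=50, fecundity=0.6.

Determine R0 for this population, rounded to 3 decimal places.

lx = nx/n0 = nx/500: 1, 0.97, 0.96, 0.95, 0.94, 0.79, 0.54, 0.1
lx·mx by age: 0, 0.97, 2.4, 1.52, 1.598, 0.711, 0.378, 0.06
R0 = Σ lx·mx = 7.637 → 7.637

7.637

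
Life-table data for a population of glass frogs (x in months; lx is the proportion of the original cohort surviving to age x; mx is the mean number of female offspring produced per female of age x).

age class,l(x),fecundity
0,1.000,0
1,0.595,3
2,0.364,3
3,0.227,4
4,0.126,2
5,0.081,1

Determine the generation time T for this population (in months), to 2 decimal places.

lx·mx: 0, 1.785, 1.092, 0.908, 0.252, 0.081 → R0 = 4.118
x·lx·mx: 0, 1.785, 2.184, 2.724, 1.008, 0.405 → Σ = 8.106
T = 8.106 / 4.118 = 1.968431… → 1.97

1.97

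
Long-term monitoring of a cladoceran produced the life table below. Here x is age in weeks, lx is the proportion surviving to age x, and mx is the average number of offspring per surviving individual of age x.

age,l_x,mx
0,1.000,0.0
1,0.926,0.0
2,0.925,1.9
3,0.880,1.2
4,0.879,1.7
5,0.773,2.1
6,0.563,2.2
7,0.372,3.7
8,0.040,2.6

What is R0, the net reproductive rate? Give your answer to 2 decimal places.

lx·mx by age: 0, 0, 1.7575, 1.056, 1.4943, 1.6233, 1.2386, 1.3764, 0.104
R0 = Σ lx·mx = 8.6501 → 8.65

8.65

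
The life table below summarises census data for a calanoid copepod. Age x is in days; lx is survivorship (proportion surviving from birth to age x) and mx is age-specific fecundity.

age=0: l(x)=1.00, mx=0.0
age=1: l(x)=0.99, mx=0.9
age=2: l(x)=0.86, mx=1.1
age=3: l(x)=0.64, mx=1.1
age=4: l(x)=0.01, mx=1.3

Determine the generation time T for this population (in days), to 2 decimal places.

1.94

lx·mx: 0, 0.891, 0.946, 0.704, 0.013 → R0 = 2.554
x·lx·mx: 0, 0.891, 1.892, 2.112, 0.052 → Σ = 4.947
T = 4.947 / 2.554 = 1.936962… → 1.94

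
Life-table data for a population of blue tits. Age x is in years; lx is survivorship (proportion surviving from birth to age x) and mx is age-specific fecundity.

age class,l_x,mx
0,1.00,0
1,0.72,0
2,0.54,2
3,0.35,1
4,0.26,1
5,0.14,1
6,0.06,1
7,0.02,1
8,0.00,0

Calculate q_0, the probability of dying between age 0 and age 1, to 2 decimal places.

q_0 = (l_0 − l_1) / l_0 = (1 − 0.72) / 1
     = 0.28 / 1 = 0.28 → 0.28

0.28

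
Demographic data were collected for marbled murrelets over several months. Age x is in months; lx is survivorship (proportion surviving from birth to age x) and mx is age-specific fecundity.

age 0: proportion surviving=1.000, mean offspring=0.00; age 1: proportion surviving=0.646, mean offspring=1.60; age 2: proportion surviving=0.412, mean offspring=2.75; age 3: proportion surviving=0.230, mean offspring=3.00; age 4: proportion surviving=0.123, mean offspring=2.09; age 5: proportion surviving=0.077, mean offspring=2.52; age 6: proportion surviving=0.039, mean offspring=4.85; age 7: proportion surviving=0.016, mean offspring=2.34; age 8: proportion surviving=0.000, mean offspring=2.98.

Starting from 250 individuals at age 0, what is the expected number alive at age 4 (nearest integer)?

31

Expected survivors = N0 · l_4 = 250 × 0.123 = 30.75 → 31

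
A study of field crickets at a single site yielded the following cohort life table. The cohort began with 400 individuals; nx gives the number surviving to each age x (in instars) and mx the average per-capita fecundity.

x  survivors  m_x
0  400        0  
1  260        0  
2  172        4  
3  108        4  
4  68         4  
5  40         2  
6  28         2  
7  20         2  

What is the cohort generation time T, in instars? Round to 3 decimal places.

lx = nx/n0 = nx/400: 1, 0.65, 0.43, 0.27, 0.17, 0.1, 0.07, 0.05
lx·mx: 0, 0, 1.72, 1.08, 0.68, 0.2, 0.14, 0.1 → R0 = 3.92
x·lx·mx: 0, 0, 3.44, 3.24, 2.72, 1, 0.84, 0.7 → Σ = 11.94
T = 11.94 / 3.92 = 3.045918… → 3.046

3.046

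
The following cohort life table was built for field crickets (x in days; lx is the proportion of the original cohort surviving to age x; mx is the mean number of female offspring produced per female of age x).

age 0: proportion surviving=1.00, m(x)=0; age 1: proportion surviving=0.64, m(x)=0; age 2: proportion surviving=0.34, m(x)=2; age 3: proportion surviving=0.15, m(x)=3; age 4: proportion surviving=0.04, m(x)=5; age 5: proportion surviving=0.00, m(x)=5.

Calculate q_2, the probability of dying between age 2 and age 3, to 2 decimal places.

0.56

q_2 = (l_2 − l_3) / l_2 = (0.34 − 0.15) / 0.34
     = 0.19 / 0.34 = 0.558824… → 0.56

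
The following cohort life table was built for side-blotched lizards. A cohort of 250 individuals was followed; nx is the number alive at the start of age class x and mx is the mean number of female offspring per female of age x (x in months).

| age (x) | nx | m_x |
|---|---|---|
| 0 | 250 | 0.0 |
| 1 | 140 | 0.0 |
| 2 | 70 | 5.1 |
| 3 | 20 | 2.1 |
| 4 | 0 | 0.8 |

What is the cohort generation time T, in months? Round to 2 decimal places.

lx = nx/n0 = nx/250: 1, 0.56, 0.28, 0.08, 0
lx·mx: 0, 0, 1.428, 0.168, 0 → R0 = 1.596
x·lx·mx: 0, 0, 2.856, 0.504, 0 → Σ = 3.36
T = 3.36 / 1.596 = 2.105263… → 2.11

2.11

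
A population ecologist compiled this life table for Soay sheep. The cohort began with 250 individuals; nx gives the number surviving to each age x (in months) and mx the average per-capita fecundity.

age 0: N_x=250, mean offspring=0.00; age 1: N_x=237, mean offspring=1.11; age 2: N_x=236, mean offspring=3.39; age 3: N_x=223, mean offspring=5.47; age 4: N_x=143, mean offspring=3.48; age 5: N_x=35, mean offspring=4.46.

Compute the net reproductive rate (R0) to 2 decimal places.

11.75

lx = nx/n0 = nx/250: 1, 0.948, 0.944, 0.892, 0.572, 0.14
lx·mx by age: 0, 1.05228, 3.20016, 4.87924, 1.99056, 0.6244
R0 = Σ lx·mx = 11.74664 → 11.75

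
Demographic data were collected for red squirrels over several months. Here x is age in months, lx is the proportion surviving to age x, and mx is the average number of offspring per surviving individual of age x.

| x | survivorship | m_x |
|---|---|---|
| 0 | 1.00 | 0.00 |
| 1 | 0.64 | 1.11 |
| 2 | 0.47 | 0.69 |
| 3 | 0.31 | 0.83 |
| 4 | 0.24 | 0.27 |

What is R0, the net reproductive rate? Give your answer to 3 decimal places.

1.357

lx·mx by age: 0, 0.7104, 0.3243, 0.2573, 0.0648
R0 = Σ lx·mx = 1.3568 → 1.357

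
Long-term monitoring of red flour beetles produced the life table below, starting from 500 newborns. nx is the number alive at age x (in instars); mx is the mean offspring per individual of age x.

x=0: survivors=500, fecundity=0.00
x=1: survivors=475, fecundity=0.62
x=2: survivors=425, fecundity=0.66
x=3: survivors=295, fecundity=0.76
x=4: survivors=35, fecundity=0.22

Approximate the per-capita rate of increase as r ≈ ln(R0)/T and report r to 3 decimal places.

lx = nx/n0 = nx/500: 1, 0.95, 0.85, 0.59, 0.07
R0 = Σ lx·mx = 0 + 0.589 + 0.561 + 0.4484 + 0.0154 = 1.6138
Σ x·lx·mx = 3.1178; T = 3.1178/1.6138 = 1.93196…
r ≈ ln(R0)/T = ln(1.6138)/1.93196… = 0.24772… → 0.248

0.248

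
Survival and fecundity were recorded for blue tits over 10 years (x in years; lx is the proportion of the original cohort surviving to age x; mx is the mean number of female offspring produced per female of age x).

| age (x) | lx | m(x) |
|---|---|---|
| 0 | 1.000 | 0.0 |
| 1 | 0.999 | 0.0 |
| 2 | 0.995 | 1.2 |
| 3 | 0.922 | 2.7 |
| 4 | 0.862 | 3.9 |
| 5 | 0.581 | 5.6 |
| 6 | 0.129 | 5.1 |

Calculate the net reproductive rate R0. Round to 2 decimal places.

lx·mx by age: 0, 0, 1.194, 2.4894, 3.3618, 3.2536, 0.6579
R0 = Σ lx·mx = 10.9567 → 10.96

10.96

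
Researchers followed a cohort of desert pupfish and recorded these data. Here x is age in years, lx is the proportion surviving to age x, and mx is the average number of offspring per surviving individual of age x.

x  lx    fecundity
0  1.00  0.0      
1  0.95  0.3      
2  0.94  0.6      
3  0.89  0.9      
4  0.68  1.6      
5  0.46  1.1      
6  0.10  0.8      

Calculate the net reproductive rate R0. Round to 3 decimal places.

3.324

lx·mx by age: 0, 0.285, 0.564, 0.801, 1.088, 0.506, 0.08
R0 = Σ lx·mx = 3.324 → 3.324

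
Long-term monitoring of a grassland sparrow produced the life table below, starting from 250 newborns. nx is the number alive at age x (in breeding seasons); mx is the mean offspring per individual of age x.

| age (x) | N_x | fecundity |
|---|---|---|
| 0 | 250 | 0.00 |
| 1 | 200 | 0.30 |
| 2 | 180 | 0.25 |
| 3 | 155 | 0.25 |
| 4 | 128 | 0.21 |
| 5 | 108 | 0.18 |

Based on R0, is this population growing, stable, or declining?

declining

lx = nx/n0 = nx/250: 1, 0.8, 0.72, 0.62, 0.512, 0.432
R0 = Σ lx·mx = 0 + 0.24 + 0.18 + 0.155 + 0.10752 + 0.07776 = 0.76028
R0 < 1, so the population is declining.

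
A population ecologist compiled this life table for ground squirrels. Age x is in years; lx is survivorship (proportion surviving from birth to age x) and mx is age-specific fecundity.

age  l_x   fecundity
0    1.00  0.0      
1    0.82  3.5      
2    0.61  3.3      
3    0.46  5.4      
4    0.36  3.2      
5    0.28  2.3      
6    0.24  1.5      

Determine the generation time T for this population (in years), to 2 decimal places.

2.56

lx·mx: 0, 2.87, 2.013, 2.484, 1.152, 0.644, 0.36 → R0 = 9.523
x·lx·mx: 0, 2.87, 4.026, 7.452, 4.608, 3.22, 2.16 → Σ = 24.336
T = 24.336 / 9.523 = 2.555497… → 2.56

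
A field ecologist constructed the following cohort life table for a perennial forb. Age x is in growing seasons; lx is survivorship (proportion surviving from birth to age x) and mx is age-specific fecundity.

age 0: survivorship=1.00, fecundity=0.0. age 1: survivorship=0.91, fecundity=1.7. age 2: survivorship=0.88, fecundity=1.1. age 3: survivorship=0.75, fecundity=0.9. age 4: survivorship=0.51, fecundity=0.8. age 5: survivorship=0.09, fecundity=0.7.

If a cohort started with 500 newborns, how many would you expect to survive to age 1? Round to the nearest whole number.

Expected survivors = N0 · l_1 = 500 × 0.91 = 455 → 455

455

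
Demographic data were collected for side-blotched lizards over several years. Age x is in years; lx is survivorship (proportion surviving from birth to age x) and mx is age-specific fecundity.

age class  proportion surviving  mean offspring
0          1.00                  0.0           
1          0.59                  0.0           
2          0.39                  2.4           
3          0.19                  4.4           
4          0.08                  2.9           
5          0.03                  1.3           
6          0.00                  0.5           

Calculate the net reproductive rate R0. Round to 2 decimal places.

lx·mx by age: 0, 0, 0.936, 0.836, 0.232, 0.039, 0
R0 = Σ lx·mx = 2.043 → 2.04

2.04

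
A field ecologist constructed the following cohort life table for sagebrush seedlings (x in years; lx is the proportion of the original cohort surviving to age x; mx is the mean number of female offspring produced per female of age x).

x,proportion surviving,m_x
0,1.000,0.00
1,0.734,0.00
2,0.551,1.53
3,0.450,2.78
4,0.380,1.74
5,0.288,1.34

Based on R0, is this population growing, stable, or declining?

growing

R0 = Σ lx·mx = 0 + 0 + 0.84303 + 1.251 + 0.6612 + 0.38592 = 3.14115
R0 > 1, so the population is growing.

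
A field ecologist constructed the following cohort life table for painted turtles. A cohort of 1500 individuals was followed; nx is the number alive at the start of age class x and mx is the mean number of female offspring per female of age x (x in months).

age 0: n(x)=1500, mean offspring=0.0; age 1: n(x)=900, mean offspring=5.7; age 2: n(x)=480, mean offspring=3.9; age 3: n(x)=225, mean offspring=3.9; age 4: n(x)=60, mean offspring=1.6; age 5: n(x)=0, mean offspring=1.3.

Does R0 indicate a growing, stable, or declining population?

growing

lx = nx/n0 = nx/1500: 1, 0.6, 0.32, 0.15, 0.04, 0
R0 = Σ lx·mx = 0 + 3.42 + 1.248 + 0.585 + 0.064 + 0 = 5.317
R0 > 1, so the population is growing.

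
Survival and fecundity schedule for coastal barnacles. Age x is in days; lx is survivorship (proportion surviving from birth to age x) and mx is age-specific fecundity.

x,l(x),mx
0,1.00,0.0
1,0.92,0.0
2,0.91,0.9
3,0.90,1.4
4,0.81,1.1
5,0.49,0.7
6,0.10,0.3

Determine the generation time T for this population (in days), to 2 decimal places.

lx·mx: 0, 0, 0.819, 1.26, 0.891, 0.343, 0.03 → R0 = 3.343
x·lx·mx: 0, 0, 1.638, 3.78, 3.564, 1.715, 0.18 → Σ = 10.877
T = 10.877 / 3.343 = 3.253664… → 3.25

3.25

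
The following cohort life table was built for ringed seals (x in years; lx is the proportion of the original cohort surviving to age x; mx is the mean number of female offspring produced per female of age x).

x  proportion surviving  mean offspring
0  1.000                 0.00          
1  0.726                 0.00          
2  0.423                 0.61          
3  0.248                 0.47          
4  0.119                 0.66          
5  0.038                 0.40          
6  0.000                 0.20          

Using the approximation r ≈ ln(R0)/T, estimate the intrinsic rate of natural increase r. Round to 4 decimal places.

-0.2829

R0 = Σ lx·mx = 0 + 0 + 0.25803 + 0.11656 + 0.07854 + 0.0152 + 0 = 0.46833
Σ x·lx·mx = 1.2559; T = 1.2559/0.46833 = 2.68166…
r ≈ ln(R0)/T = ln(0.46833)/2.68166… = -0.282878… → -0.2829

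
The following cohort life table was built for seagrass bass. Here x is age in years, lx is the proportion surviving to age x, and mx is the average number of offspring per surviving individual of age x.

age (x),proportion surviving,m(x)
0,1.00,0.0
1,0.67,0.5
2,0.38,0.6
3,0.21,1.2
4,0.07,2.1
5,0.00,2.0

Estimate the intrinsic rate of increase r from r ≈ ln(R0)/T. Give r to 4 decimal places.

-0.0175

R0 = Σ lx·mx = 0 + 0.335 + 0.228 + 0.252 + 0.147 + 0 = 0.962
Σ x·lx·mx = 2.135; T = 2.135/0.962 = 2.21933…
r ≈ ln(R0)/T = ln(0.962)/2.21933… = -0.017456… → -0.0175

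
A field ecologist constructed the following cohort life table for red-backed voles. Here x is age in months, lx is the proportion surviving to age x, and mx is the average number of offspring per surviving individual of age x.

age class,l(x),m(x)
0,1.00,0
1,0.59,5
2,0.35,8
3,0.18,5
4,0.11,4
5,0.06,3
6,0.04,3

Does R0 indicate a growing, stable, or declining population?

R0 = Σ lx·mx = 0 + 2.95 + 2.8 + 0.9 + 0.44 + 0.18 + 0.12 = 7.39
R0 > 1, so the population is growing.

growing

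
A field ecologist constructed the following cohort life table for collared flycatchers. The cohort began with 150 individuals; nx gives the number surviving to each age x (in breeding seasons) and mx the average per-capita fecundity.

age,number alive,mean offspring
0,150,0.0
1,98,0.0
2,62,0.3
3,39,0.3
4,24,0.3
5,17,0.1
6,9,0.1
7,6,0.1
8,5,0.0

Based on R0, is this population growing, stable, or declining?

lx = nx/n0 = nx/150: 1, 0.65333…, 0.41333…, 0.26, 0.16, 0.11333…, 0.06, 0.04, 0.03333…
R0 = Σ lx·mx = 0 + 0 + 0.124… + 0.078 + 0.048 + 0.011333… + 0.006 + 0.004 + 0 = 0.271333…
R0 < 1, so the population is declining.

declining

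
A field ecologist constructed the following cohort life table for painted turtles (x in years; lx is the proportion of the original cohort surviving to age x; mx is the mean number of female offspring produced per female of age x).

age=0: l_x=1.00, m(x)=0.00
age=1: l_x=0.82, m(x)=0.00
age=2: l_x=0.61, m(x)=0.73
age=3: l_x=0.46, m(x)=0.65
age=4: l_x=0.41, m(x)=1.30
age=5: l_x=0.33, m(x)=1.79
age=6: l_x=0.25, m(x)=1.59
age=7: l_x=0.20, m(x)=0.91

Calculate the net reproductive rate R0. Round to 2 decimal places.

2.45

lx·mx by age: 0, 0, 0.4453, 0.299, 0.533, 0.5907, 0.3975, 0.182
R0 = Σ lx·mx = 2.4475 → 2.45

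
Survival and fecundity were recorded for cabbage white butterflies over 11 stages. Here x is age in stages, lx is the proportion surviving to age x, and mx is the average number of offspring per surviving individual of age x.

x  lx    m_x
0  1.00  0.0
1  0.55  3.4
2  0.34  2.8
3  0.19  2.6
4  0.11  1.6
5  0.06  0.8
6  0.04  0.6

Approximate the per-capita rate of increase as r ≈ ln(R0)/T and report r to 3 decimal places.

R0 = Σ lx·mx = 0 + 1.87 + 0.952 + 0.494 + 0.176 + 0.048 + 0.024 = 3.564
Σ x·lx·mx = 6.344; T = 6.344/3.564 = 1.78002…
r ≈ ln(R0)/T = ln(3.564)/1.78002… = 0.71397… → 0.714

0.714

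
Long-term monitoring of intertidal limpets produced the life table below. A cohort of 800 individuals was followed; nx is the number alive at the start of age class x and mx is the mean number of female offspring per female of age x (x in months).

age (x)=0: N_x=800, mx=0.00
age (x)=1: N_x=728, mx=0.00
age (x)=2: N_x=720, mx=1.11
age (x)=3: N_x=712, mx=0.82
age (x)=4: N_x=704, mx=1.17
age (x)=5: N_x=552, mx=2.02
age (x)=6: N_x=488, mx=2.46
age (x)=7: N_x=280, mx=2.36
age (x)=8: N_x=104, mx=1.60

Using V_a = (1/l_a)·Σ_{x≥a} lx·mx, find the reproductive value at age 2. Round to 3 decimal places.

7.430

lx = nx/n0 = nx/800: 1, 0.91, 0.9, 0.89, 0.88, 0.69, 0.61, 0.35, 0.13
lx·mx for x ≥ 2: 0.999, 0.7298, 1.0296, 1.3938, 1.5006, 0.826, 0.208 → sum = 6.6868
V_2 = 6.6868 / l_2 = 6.6868 / 0.9 = 7.429778… → 7.430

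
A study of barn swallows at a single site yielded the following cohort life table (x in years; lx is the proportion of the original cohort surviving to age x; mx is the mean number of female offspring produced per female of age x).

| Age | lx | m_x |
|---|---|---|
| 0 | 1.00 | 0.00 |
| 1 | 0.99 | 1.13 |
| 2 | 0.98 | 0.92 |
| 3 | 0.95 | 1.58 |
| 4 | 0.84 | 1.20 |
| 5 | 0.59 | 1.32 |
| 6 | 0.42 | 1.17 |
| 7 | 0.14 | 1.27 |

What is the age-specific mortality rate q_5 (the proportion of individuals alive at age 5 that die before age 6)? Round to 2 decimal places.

0.29

q_5 = (l_5 − l_6) / l_5 = (0.59 − 0.42) / 0.59
     = 0.17 / 0.59 = 0.288136… → 0.29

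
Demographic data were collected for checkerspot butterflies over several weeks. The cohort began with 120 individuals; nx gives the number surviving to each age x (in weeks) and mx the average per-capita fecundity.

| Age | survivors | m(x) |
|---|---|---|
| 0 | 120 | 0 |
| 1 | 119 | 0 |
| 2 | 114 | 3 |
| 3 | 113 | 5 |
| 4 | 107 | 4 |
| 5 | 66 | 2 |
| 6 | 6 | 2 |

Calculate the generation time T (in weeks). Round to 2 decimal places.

lx = nx/n0 = nx/120: 1, 0.99167…, 0.95, 0.94167…, 0.89167…, 0.55, 0.05
lx·mx: 0, 0, 2.85, 4.708333…, 3.566667…, 1.1, 0.1 → R0 = 12.325…
x·lx·mx: 0, 0, 5.7, 14.125…, 14.266667…, 5.5, 0.6 → Σ = 40.191667…
T = 40.191667… / 12.325… = 3.260987… → 3.26

3.26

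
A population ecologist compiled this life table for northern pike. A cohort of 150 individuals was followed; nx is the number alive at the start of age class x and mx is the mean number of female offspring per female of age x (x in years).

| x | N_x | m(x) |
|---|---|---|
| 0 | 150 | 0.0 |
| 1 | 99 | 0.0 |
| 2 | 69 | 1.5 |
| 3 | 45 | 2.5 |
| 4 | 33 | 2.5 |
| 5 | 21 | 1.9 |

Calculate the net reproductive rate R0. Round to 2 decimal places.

lx = nx/n0 = nx/150: 1, 0.66, 0.46, 0.3, 0.22, 0.14
lx·mx by age: 0, 0, 0.69, 0.75, 0.55, 0.266
R0 = Σ lx·mx = 2.256 → 2.26

2.26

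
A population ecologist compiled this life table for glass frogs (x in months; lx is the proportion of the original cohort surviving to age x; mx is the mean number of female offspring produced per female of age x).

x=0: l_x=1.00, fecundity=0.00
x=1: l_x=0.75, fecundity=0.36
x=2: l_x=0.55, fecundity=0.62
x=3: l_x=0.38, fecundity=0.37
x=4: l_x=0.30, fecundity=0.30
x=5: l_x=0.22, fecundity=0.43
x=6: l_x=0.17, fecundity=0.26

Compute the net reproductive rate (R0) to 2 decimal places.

lx·mx by age: 0, 0.27, 0.341, 0.1406, 0.09, 0.0946, 0.0442
R0 = Σ lx·mx = 0.9804 → 0.98

0.98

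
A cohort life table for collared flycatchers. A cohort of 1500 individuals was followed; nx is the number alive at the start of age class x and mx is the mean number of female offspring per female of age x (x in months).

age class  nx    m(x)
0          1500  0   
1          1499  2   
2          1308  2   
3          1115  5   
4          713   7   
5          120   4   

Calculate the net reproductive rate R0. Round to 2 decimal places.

lx = nx/n0 = nx/1500: 1, 0.99933…, 0.872, 0.74333…, 0.47533…, 0.08
lx·mx by age: 0, 1.998667…, 1.744, 3.716667…, 3.327333…, 0.32
R0 = Σ lx·mx = 11.106667… → 11.11

11.11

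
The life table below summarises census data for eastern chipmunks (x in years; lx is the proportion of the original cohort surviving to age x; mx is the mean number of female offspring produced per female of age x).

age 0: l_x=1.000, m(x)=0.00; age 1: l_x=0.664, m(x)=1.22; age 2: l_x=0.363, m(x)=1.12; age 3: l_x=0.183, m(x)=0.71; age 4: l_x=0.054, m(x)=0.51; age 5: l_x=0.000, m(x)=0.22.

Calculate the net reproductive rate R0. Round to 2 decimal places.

lx·mx by age: 0, 0.81008, 0.40656, 0.12993, 0.02754, 0
R0 = Σ lx·mx = 1.37411 → 1.37

1.37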